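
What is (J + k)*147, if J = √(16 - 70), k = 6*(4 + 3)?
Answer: 6174 + 441*I*√6 ≈ 6174.0 + 1080.2*I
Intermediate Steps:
k = 42 (k = 6*7 = 42)
J = 3*I*√6 (J = √(-54) = 3*I*√6 ≈ 7.3485*I)
(J + k)*147 = (3*I*√6 + 42)*147 = (42 + 3*I*√6)*147 = 6174 + 441*I*√6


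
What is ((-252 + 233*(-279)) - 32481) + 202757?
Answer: 105017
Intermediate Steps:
((-252 + 233*(-279)) - 32481) + 202757 = ((-252 - 65007) - 32481) + 202757 = (-65259 - 32481) + 202757 = -97740 + 202757 = 105017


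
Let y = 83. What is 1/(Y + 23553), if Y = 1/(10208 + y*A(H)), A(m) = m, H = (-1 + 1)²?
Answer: 10208/240429025 ≈ 4.2457e-5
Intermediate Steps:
H = 0 (H = 0² = 0)
Y = 1/10208 (Y = 1/(10208 + 83*0) = 1/(10208 + 0) = 1/10208 ≈ 9.7962e-5)
1/(Y + 23553) = 1/(1/10208 + 23553) = 1/(240429025/10208) = 10208/240429025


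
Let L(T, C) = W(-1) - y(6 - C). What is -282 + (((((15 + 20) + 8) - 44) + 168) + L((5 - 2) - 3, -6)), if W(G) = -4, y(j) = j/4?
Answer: -122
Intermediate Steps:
y(j) = j/4 (y(j) = j*(¼) = j/4)
L(T, C) = -11/2 + C/4 (L(T, C) = -4 - (6 - C)/4 = -4 - (3/2 - C/4) = -4 + (-3/2 + C/4) = -11/2 + C/4)
-282 + (((((15 + 20) + 8) - 44) + 168) + L((5 - 2) - 3, -6)) = -282 + (((((15 + 20) + 8) - 44) + 168) + (-11/2 + (¼)*(-6))) = -282 + ((((35 + 8) - 44) + 168) + (-11/2 - 3/2)) = -282 + (((43 - 44) + 168) - 7) = -282 + ((-1 + 168) - 7) = -282 + (167 - 7) = -282 + 160 = -122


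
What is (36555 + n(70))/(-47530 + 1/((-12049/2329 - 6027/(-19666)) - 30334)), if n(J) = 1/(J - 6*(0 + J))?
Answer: -17778686834793599923/23116428720850298400 ≈ -0.76909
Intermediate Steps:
n(J) = -1/(5*J) (n(J) = 1/(J - 6*J) = 1/(-5*J) = -1/(5*J))
(36555 + n(70))/(-47530 + 1/((-12049/2329 - 6027/(-19666)) - 30334)) = (36555 - ⅕/70)/(-47530 + 1/((-12049/2329 - 6027/(-19666)) - 30334)) = (36555 - ⅕*1/70)/(-47530 + 1/((-12049*1/2329 - 6027*(-1/19666)) - 30334)) = (36555 - 1/350)/(-47530 + 1/((-12049/2329 + 6027/19666) - 30334)) = 12794249/(350*(-47530 + 1/(-222918751/45802114 - 30334))) = 12794249/(350*(-47530 + 1/(-1389584244827/45802114))) = 12794249/(350*(-47530 - 45802114/1389584244827)) = 12794249/(350*(-66046939202429424/1389584244827)) = (12794249/350)*(-1389584244827/66046939202429424) = -17778686834793599923/23116428720850298400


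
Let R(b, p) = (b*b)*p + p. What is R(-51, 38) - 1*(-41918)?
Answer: 140794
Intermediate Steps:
R(b, p) = p + p*b² (R(b, p) = b²*p + p = p*b² + p = p + p*b²)
R(-51, 38) - 1*(-41918) = 38*(1 + (-51)²) - 1*(-41918) = 38*(1 + 2601) + 41918 = 38*2602 + 41918 = 98876 + 41918 = 140794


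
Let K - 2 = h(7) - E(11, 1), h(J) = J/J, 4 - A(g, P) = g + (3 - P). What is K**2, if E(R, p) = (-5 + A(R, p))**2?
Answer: 37249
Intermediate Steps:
A(g, P) = 1 + P - g (A(g, P) = 4 - (g + (3 - P)) = 4 - (3 + g - P) = 4 + (-3 + P - g) = 1 + P - g)
h(J) = 1
E(R, p) = (-4 + p - R)**2 (E(R, p) = (-5 + (1 + p - R))**2 = (-4 + p - R)**2)
K = -193 (K = 2 + (1 - (4 + 11 - 1*1)**2) = 2 + (1 - (4 + 11 - 1)**2) = 2 + (1 - 1*14**2) = 2 + (1 - 1*196) = 2 + (1 - 196) = 2 - 195 = -193)
K**2 = (-193)**2 = 37249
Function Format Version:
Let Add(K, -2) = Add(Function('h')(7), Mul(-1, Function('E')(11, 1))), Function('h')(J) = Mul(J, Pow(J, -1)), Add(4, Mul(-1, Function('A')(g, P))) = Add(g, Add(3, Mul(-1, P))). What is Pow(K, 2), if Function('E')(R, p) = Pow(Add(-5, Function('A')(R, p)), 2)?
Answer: 37249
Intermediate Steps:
Function('A')(g, P) = Add(1, P, Mul(-1, g)) (Function('A')(g, P) = Add(4, Mul(-1, Add(g, Add(3, Mul(-1, P))))) = Add(4, Mul(-1, Add(3, g, Mul(-1, P)))) = Add(4, Add(-3, P, Mul(-1, g))) = Add(1, P, Mul(-1, g)))
Function('h')(J) = 1
Function('E')(R, p) = Pow(Add(-4, p, Mul(-1, R)), 2) (Function('E')(R, p) = Pow(Add(-5, Add(1, p, Mul(-1, R))), 2) = Pow(Add(-4, p, Mul(-1, R)), 2))
K = -193 (K = Add(2, Add(1, Mul(-1, Pow(Add(4, 11, Mul(-1, 1)), 2)))) = Add(2, Add(1, Mul(-1, Pow(Add(4, 11, -1), 2)))) = Add(2, Add(1, Mul(-1, Pow(14, 2)))) = Add(2, Add(1, Mul(-1, 196))) = Add(2, Add(1, -196)) = Add(2, -195) = -193)
Pow(K, 2) = Pow(-193, 2) = 37249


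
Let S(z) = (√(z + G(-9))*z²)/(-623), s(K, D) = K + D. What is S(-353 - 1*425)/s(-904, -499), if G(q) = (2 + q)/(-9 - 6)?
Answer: 605284*I*√174945/13111035 ≈ 19.31*I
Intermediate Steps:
G(q) = -2/15 - q/15 (G(q) = (2 + q)/(-15) = (2 + q)*(-1/15) = -2/15 - q/15)
s(K, D) = D + K
S(z) = -z²*√(7/15 + z)/623 (S(z) = (√(z + (-2/15 - 1/15*(-9)))*z²)/(-623) = (√(z + (-2/15 + ⅗))*z²)*(-1/623) = (√(z + 7/15)*z²)*(-1/623) = (√(7/15 + z)*z²)*(-1/623) = (z²*√(7/15 + z))*(-1/623) = -z²*√(7/15 + z)/623)
S(-353 - 1*425)/s(-904, -499) = (-(-353 - 1*425)²*√(105 + 225*(-353 - 1*425))/9345)/(-499 - 904) = -(-353 - 425)²*√(105 + 225*(-353 - 425))/9345/(-1403) = -1/9345*(-778)²*√(105 + 225*(-778))*(-1/1403) = -1/9345*605284*√(105 - 175050)*(-1/1403) = -1/9345*605284*√(-174945)*(-1/1403) = -1/9345*605284*I*√174945*(-1/1403) = -605284*I*√174945/9345*(-1/1403) = 605284*I*√174945/13111035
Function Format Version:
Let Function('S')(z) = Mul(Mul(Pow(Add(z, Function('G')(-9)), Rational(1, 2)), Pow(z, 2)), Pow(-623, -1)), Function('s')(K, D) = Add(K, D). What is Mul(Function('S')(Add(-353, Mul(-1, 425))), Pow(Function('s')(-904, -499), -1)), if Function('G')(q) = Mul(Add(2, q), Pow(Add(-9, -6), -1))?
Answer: Mul(Rational(605284, 13111035), I, Pow(174945, Rational(1, 2))) ≈ Mul(19.310, I)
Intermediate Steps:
Function('G')(q) = Add(Rational(-2, 15), Mul(Rational(-1, 15), q)) (Function('G')(q) = Mul(Add(2, q), Pow(-15, -1)) = Mul(Add(2, q), Rational(-1, 15)) = Add(Rational(-2, 15), Mul(Rational(-1, 15), q)))
Function('s')(K, D) = Add(D, K)
Function('S')(z) = Mul(Rational(-1, 623), Pow(z, 2), Pow(Add(Rational(7, 15), z), Rational(1, 2))) (Function('S')(z) = Mul(Mul(Pow(Add(z, Add(Rational(-2, 15), Mul(Rational(-1, 15), -9))), Rational(1, 2)), Pow(z, 2)), Pow(-623, -1)) = Mul(Mul(Pow(Add(z, Add(Rational(-2, 15), Rational(3, 5))), Rational(1, 2)), Pow(z, 2)), Rational(-1, 623)) = Mul(Mul(Pow(Add(z, Rational(7, 15)), Rational(1, 2)), Pow(z, 2)), Rational(-1, 623)) = Mul(Mul(Pow(Add(Rational(7, 15), z), Rational(1, 2)), Pow(z, 2)), Rational(-1, 623)) = Mul(Mul(Pow(z, 2), Pow(Add(Rational(7, 15), z), Rational(1, 2))), Rational(-1, 623)) = Mul(Rational(-1, 623), Pow(z, 2), Pow(Add(Rational(7, 15), z), Rational(1, 2))))
Mul(Function('S')(Add(-353, Mul(-1, 425))), Pow(Function('s')(-904, -499), -1)) = Mul(Mul(Rational(-1, 9345), Pow(Add(-353, Mul(-1, 425)), 2), Pow(Add(105, Mul(225, Add(-353, Mul(-1, 425)))), Rational(1, 2))), Pow(Add(-499, -904), -1)) = Mul(Mul(Rational(-1, 9345), Pow(Add(-353, -425), 2), Pow(Add(105, Mul(225, Add(-353, -425))), Rational(1, 2))), Pow(-1403, -1)) = Mul(Mul(Rational(-1, 9345), Pow(-778, 2), Pow(Add(105, Mul(225, -778)), Rational(1, 2))), Rational(-1, 1403)) = Mul(Mul(Rational(-1, 9345), 605284, Pow(Add(105, -175050), Rational(1, 2))), Rational(-1, 1403)) = Mul(Mul(Rational(-1, 9345), 605284, Pow(-174945, Rational(1, 2))), Rational(-1, 1403)) = Mul(Mul(Rational(-1, 9345), 605284, Mul(I, Pow(174945, Rational(1, 2)))), Rational(-1, 1403)) = Mul(Mul(Rational(-605284, 9345), I, Pow(174945, Rational(1, 2))), Rational(-1, 1403)) = Mul(Rational(605284, 13111035), I, Pow(174945, Rational(1, 2)))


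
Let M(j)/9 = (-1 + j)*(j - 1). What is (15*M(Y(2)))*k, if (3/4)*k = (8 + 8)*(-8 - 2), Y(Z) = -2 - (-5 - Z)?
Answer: -460800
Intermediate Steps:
Y(Z) = 3 + Z (Y(Z) = -2 + (5 + Z) = 3 + Z)
M(j) = 9*(-1 + j)² (M(j) = 9*((-1 + j)*(j - 1)) = 9*((-1 + j)*(-1 + j)) = 9*(-1 + j)²)
k = -640/3 (k = 4*((8 + 8)*(-8 - 2))/3 = 4*(16*(-10))/3 = (4/3)*(-160) = -640/3 ≈ -213.33)
(15*M(Y(2)))*k = (15*(9*(-1 + (3 + 2))²))*(-640/3) = (15*(9*(-1 + 5)²))*(-640/3) = (15*(9*4²))*(-640/3) = (15*(9*16))*(-640/3) = (15*144)*(-640/3) = 2160*(-640/3) = -460800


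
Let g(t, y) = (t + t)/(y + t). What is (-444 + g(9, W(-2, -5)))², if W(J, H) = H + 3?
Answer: 9548100/49 ≈ 1.9486e+5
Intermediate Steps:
W(J, H) = 3 + H
g(t, y) = 2*t/(t + y) (g(t, y) = (2*t)/(t + y) = 2*t/(t + y))
(-444 + g(9, W(-2, -5)))² = (-444 + 2*9/(9 + (3 - 5)))² = (-444 + 2*9/(9 - 2))² = (-444 + 2*9/7)² = (-444 + 2*9*(⅐))² = (-444 + 18/7)² = (-3090/7)² = 9548100/49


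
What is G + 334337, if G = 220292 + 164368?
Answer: 718997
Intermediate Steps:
G = 384660
G + 334337 = 384660 + 334337 = 718997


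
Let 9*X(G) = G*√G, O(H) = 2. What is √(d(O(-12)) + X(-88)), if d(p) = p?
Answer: √(18 - 176*I*√22)/3 ≈ 6.8464 - 6.6987*I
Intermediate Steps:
X(G) = G^(3/2)/9 (X(G) = (G*√G)/9 = G^(3/2)/9)
√(d(O(-12)) + X(-88)) = √(2 + (-88)^(3/2)/9) = √(2 + (-176*I*√22)/9) = √(2 - 176*I*√22/9)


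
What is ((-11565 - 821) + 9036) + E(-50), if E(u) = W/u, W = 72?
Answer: -83786/25 ≈ -3351.4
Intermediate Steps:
E(u) = 72/u
((-11565 - 821) + 9036) + E(-50) = ((-11565 - 821) + 9036) + 72/(-50) = (-12386 + 9036) + 72*(-1/50) = -3350 - 36/25 = -83786/25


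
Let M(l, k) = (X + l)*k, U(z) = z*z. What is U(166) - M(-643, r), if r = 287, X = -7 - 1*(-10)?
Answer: 211236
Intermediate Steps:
U(z) = z²
X = 3 (X = -7 + 10 = 3)
M(l, k) = k*(3 + l) (M(l, k) = (3 + l)*k = k*(3 + l))
U(166) - M(-643, r) = 166² - 287*(3 - 643) = 27556 - 287*(-640) = 27556 - 1*(-183680) = 27556 + 183680 = 211236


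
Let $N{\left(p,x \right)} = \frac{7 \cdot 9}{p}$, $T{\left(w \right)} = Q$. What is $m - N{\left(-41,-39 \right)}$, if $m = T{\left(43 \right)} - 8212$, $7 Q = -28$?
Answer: $- \frac{336793}{41} \approx -8214.5$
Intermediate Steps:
$Q = -4$ ($Q = \frac{1}{7} \left(-28\right) = -4$)
$T{\left(w \right)} = -4$
$N{\left(p,x \right)} = \frac{63}{p}$
$m = -8216$ ($m = -4 - 8212 = -8216$)
$m - N{\left(-41,-39 \right)} = -8216 - \frac{63}{-41} = -8216 - 63 \left(- \frac{1}{41}\right) = -8216 - - \frac{63}{41} = -8216 + \frac{63}{41} = - \frac{336793}{41}$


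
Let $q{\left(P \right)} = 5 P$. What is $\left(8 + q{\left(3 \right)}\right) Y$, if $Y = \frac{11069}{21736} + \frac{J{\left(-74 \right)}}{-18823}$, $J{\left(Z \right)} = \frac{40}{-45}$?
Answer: $\frac{43132819333}{3682230552} \approx 11.714$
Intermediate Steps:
$J{\left(Z \right)} = - \frac{8}{9}$ ($J{\left(Z \right)} = 40 \left(- \frac{1}{45}\right) = - \frac{8}{9}$)
$Y = \frac{1875339971}{3682230552}$ ($Y = \frac{11069}{21736} - \frac{8}{9 \left(-18823\right)} = 11069 \cdot \frac{1}{21736} - - \frac{8}{169407} = \frac{11069}{21736} + \frac{8}{169407} = \frac{1875339971}{3682230552} \approx 0.50929$)
$\left(8 + q{\left(3 \right)}\right) Y = \left(8 + 5 \cdot 3\right) \frac{1875339971}{3682230552} = \left(8 + 15\right) \frac{1875339971}{3682230552} = 23 \cdot \frac{1875339971}{3682230552} = \frac{43132819333}{3682230552}$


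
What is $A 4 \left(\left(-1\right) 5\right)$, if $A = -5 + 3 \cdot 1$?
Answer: $40$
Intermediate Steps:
$A = -2$ ($A = -5 + 3 = -2$)
$A 4 \left(\left(-1\right) 5\right) = \left(-2\right) 4 \left(\left(-1\right) 5\right) = \left(-8\right) \left(-5\right) = 40$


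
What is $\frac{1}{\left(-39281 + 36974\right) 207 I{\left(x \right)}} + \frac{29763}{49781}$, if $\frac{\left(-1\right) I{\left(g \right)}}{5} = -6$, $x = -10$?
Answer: $\frac{426398676829}{713186003070} \approx 0.59788$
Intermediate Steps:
$I{\left(g \right)} = 30$ ($I{\left(g \right)} = \left(-5\right) \left(-6\right) = 30$)
$\frac{1}{\left(-39281 + 36974\right) 207 I{\left(x \right)}} + \frac{29763}{49781} = \frac{1}{\left(-39281 + 36974\right) 207 \cdot 30} + \frac{29763}{49781} = \frac{1}{\left(-2307\right) 6210} + 29763 \cdot \frac{1}{49781} = \left(- \frac{1}{2307}\right) \frac{1}{6210} + \frac{29763}{49781} = - \frac{1}{14326470} + \frac{29763}{49781} = \frac{426398676829}{713186003070}$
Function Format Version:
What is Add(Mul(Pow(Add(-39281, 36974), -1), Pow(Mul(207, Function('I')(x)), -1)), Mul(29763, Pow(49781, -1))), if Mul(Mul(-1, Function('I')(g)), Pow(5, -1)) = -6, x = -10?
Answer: Rational(426398676829, 713186003070) ≈ 0.59788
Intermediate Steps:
Function('I')(g) = 30 (Function('I')(g) = Mul(-5, -6) = 30)
Add(Mul(Pow(Add(-39281, 36974), -1), Pow(Mul(207, Function('I')(x)), -1)), Mul(29763, Pow(49781, -1))) = Add(Mul(Pow(Add(-39281, 36974), -1), Pow(Mul(207, 30), -1)), Mul(29763, Pow(49781, -1))) = Add(Mul(Pow(-2307, -1), Pow(6210, -1)), Mul(29763, Rational(1, 49781))) = Add(Mul(Rational(-1, 2307), Rational(1, 6210)), Rational(29763, 49781)) = Add(Rational(-1, 14326470), Rational(29763, 49781)) = Rational(426398676829, 713186003070)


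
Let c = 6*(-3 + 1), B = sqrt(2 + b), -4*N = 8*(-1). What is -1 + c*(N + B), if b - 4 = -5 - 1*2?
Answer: -25 - 12*I ≈ -25.0 - 12.0*I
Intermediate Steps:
N = 2 (N = -2*(-1) = -1/4*(-8) = 2)
b = -3 (b = 4 + (-5 - 1*2) = 4 + (-5 - 2) = 4 - 7 = -3)
B = I (B = sqrt(2 - 3) = sqrt(-1) = I ≈ 1.0*I)
c = -12 (c = 6*(-2) = -12)
-1 + c*(N + B) = -1 - 12*(2 + I) = -1 + (-24 - 12*I) = -25 - 12*I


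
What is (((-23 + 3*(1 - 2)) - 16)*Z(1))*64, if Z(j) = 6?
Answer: -16128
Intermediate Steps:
(((-23 + 3*(1 - 2)) - 16)*Z(1))*64 = (((-23 + 3*(1 - 2)) - 16)*6)*64 = (((-23 + 3*(-1)) - 16)*6)*64 = (((-23 - 3) - 16)*6)*64 = ((-26 - 16)*6)*64 = -42*6*64 = -252*64 = -16128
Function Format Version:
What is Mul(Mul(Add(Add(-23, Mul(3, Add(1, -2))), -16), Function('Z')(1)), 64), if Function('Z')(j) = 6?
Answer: -16128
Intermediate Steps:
Mul(Mul(Add(Add(-23, Mul(3, Add(1, -2))), -16), Function('Z')(1)), 64) = Mul(Mul(Add(Add(-23, Mul(3, Add(1, -2))), -16), 6), 64) = Mul(Mul(Add(Add(-23, Mul(3, -1)), -16), 6), 64) = Mul(Mul(Add(Add(-23, -3), -16), 6), 64) = Mul(Mul(Add(-26, -16), 6), 64) = Mul(Mul(-42, 6), 64) = Mul(-252, 64) = -16128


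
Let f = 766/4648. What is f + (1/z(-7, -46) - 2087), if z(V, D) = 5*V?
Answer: -24249357/11620 ≈ -2086.9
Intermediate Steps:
f = 383/2324 (f = 766*(1/4648) = 383/2324 ≈ 0.16480)
f + (1/z(-7, -46) - 2087) = 383/2324 + (1/(5*(-7)) - 2087) = 383/2324 + (1/(-35) - 2087) = 383/2324 + (-1/35 - 2087) = 383/2324 - 73046/35 = -24249357/11620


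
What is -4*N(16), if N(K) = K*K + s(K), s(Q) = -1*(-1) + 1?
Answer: -1032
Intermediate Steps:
s(Q) = 2 (s(Q) = 1 + 1 = 2)
N(K) = 2 + K**2 (N(K) = K*K + 2 = K**2 + 2 = 2 + K**2)
-4*N(16) = -4*(2 + 16**2) = -4*(2 + 256) = -4*258 = -1032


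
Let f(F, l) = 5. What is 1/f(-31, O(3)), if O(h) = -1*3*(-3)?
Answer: ⅕ ≈ 0.20000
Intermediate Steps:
O(h) = 9 (O(h) = -3*(-3) = 9)
1/f(-31, O(3)) = 1/5 = ⅕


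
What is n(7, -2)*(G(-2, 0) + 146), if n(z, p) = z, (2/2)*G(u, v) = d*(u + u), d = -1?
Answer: 1050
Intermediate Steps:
G(u, v) = -2*u (G(u, v) = -(u + u) = -2*u)
n(7, -2)*(G(-2, 0) + 146) = 7*(-2*(-2) + 146) = 7*(4 + 146) = 7*150 = 1050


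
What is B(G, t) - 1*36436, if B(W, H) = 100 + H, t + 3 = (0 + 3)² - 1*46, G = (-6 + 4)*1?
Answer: -36376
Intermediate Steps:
G = -2 (G = -2*1 = -2)
t = -40 (t = -3 + ((0 + 3)² - 1*46) = -3 + (3² - 46) = -3 + (9 - 46) = -3 - 37 = -40)
B(G, t) - 1*36436 = (100 - 40) - 1*36436 = 60 - 36436 = -36376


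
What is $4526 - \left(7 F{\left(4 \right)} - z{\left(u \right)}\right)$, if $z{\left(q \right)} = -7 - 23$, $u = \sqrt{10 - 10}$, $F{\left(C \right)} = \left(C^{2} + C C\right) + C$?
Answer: $4244$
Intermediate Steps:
$F{\left(C \right)} = C + 2 C^{2}$ ($F{\left(C \right)} = \left(C^{2} + C^{2}\right) + C = 2 C^{2} + C = C + 2 C^{2}$)
$u = 0$ ($u = \sqrt{0} = 0$)
$z{\left(q \right)} = -30$
$4526 - \left(7 F{\left(4 \right)} - z{\left(u \right)}\right) = 4526 - \left(7 \cdot 4 \left(1 + 2 \cdot 4\right) - -30\right) = 4526 - \left(7 \cdot 4 \left(1 + 8\right) + 30\right) = 4526 - \left(7 \cdot 4 \cdot 9 + 30\right) = 4526 - \left(7 \cdot 36 + 30\right) = 4526 - \left(252 + 30\right) = 4526 - 282 = 4244$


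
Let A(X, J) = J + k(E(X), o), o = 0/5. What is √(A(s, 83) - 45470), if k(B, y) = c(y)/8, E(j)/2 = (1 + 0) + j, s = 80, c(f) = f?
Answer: 123*I*√3 ≈ 213.04*I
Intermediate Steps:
o = 0 (o = 0*(⅕) = 0)
E(j) = 2 + 2*j (E(j) = 2*((1 + 0) + j) = 2*(1 + j) = 2 + 2*j)
k(B, y) = y/8
A(X, J) = J (A(X, J) = J + (⅛)*0 = J + 0 = J)
√(A(s, 83) - 45470) = √(83 - 45470) = √(-45387) = 123*I*√3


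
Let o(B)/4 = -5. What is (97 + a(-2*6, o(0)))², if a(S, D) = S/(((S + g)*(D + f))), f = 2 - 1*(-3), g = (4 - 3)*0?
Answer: 2114116/225 ≈ 9396.1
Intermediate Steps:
g = 0 (g = 1*0 = 0)
f = 5 (f = 2 + 3 = 5)
o(B) = -20 (o(B) = 4*(-5) = -20)
a(S, D) = 1/(5 + D) (a(S, D) = S/(((S + 0)*(D + 5))) = S/((S*(5 + D))) = S*(1/(S*(5 + D))) = 1/(5 + D))
(97 + a(-2*6, o(0)))² = (97 + 1/(5 - 20))² = (97 + 1/(-15))² = (97 - 1/15)² = (1454/15)² = 2114116/225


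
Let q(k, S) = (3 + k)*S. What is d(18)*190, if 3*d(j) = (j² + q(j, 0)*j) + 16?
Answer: 64600/3 ≈ 21533.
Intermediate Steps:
q(k, S) = S*(3 + k)
d(j) = 16/3 + j²/3 (d(j) = ((j² + (0*(3 + j))*j) + 16)/3 = ((j² + 0*j) + 16)/3 = ((j² + 0) + 16)/3 = (j² + 16)/3 = (16 + j²)/3 = 16/3 + j²/3)
d(18)*190 = (16/3 + (⅓)*18²)*190 = (16/3 + (⅓)*324)*190 = (16/3 + 108)*190 = (340/3)*190 = 64600/3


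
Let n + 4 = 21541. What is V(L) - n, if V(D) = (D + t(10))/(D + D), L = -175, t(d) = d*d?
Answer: -301515/14 ≈ -21537.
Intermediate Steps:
n = 21537 (n = -4 + 21541 = 21537)
t(d) = d**2
V(D) = (100 + D)/(2*D) (V(D) = (D + 10**2)/(D + D) = (D + 100)/((2*D)) = (100 + D)*(1/(2*D)) = (100 + D)/(2*D))
V(L) - n = (1/2)*(100 - 175)/(-175) - 1*21537 = (1/2)*(-1/175)*(-75) - 21537 = 3/14 - 21537 = -301515/14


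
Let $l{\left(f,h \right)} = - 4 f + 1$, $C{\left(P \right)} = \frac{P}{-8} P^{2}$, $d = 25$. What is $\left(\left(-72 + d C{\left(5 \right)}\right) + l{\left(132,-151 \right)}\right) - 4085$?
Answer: $- \frac{40597}{8} \approx -5074.6$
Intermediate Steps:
$C{\left(P \right)} = - \frac{P^{3}}{8}$ ($C{\left(P \right)} = P \left(- \frac{1}{8}\right) P^{2} = - \frac{P}{8} P^{2} = - \frac{P^{3}}{8}$)
$l{\left(f,h \right)} = 1 - 4 f$
$\left(\left(-72 + d C{\left(5 \right)}\right) + l{\left(132,-151 \right)}\right) - 4085 = \left(\left(-72 + 25 \left(- \frac{5^{3}}{8}\right)\right) + \left(1 - 528\right)\right) - 4085 = \left(\left(-72 + 25 \left(\left(- \frac{1}{8}\right) 125\right)\right) + \left(1 - 528\right)\right) - 4085 = \left(\left(-72 + 25 \left(- \frac{125}{8}\right)\right) - 527\right) - 4085 = \left(\left(-72 - \frac{3125}{8}\right) - 527\right) - 4085 = \left(- \frac{3701}{8} - 527\right) - 4085 = - \frac{7917}{8} - 4085 = - \frac{40597}{8}$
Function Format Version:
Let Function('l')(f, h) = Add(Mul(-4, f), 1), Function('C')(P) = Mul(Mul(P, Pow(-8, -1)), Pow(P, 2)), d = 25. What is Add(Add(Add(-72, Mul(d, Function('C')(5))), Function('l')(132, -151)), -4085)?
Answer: Rational(-40597, 8) ≈ -5074.6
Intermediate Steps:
Function('C')(P) = Mul(Rational(-1, 8), Pow(P, 3)) (Function('C')(P) = Mul(Mul(P, Rational(-1, 8)), Pow(P, 2)) = Mul(Mul(Rational(-1, 8), P), Pow(P, 2)) = Mul(Rational(-1, 8), Pow(P, 3)))
Function('l')(f, h) = Add(1, Mul(-4, f))
Add(Add(Add(-72, Mul(d, Function('C')(5))), Function('l')(132, -151)), -4085) = Add(Add(Add(-72, Mul(25, Mul(Rational(-1, 8), Pow(5, 3)))), Add(1, Mul(-4, 132))), -4085) = Add(Add(Add(-72, Mul(25, Mul(Rational(-1, 8), 125))), Add(1, -528)), -4085) = Add(Add(Add(-72, Mul(25, Rational(-125, 8))), -527), -4085) = Add(Add(Add(-72, Rational(-3125, 8)), -527), -4085) = Add(Add(Rational(-3701, 8), -527), -4085) = Add(Rational(-7917, 8), -4085) = Rational(-40597, 8)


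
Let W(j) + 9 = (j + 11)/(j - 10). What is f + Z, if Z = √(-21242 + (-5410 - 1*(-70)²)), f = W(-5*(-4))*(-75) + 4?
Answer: 893/2 + 8*I*√493 ≈ 446.5 + 177.63*I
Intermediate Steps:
W(j) = -9 + (11 + j)/(-10 + j) (W(j) = -9 + (j + 11)/(j - 10) = -9 + (11 + j)/(-10 + j))
f = 893/2 (f = ((101 - (-40)*(-4))/(-10 - 5*(-4)))*(-75) + 4 = ((101 - 8*20)/(-10 + 20))*(-75) + 4 = ((101 - 160)/10)*(-75) + 4 = ((⅒)*(-59))*(-75) + 4 = -59/10*(-75) + 4 = 885/2 + 4 = 893/2 ≈ 446.50)
Z = 8*I*√493 (Z = √(-21242 + (-5410 - 1*4900)) = √(-21242 + (-5410 - 4900)) = √(-21242 - 10310) = √(-31552) = 8*I*√493 ≈ 177.63*I)
f + Z = 893/2 + 8*I*√493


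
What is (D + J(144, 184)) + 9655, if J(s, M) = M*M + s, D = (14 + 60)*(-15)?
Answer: 42545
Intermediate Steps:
D = -1110 (D = 74*(-15) = -1110)
J(s, M) = s + M**2 (J(s, M) = M**2 + s = s + M**2)
(D + J(144, 184)) + 9655 = (-1110 + (144 + 184**2)) + 9655 = (-1110 + (144 + 33856)) + 9655 = (-1110 + 34000) + 9655 = 32890 + 9655 = 42545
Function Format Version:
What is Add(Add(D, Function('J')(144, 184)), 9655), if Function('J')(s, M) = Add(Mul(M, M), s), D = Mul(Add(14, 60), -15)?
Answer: 42545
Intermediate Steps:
D = -1110 (D = Mul(74, -15) = -1110)
Function('J')(s, M) = Add(s, Pow(M, 2)) (Function('J')(s, M) = Add(Pow(M, 2), s) = Add(s, Pow(M, 2)))
Add(Add(D, Function('J')(144, 184)), 9655) = Add(Add(-1110, Add(144, Pow(184, 2))), 9655) = Add(Add(-1110, Add(144, 33856)), 9655) = Add(Add(-1110, 34000), 9655) = Add(32890, 9655) = 42545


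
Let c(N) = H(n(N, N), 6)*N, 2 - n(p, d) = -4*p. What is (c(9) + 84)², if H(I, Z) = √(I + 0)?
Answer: 10134 + 1512*√38 ≈ 19455.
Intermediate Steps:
n(p, d) = 2 + 4*p (n(p, d) = 2 - (-4)*p = 2 + 4*p)
H(I, Z) = √I
c(N) = N*√(2 + 4*N) (c(N) = √(2 + 4*N)*N = N*√(2 + 4*N))
(c(9) + 84)² = (9*√(2 + 4*9) + 84)² = (9*√(2 + 36) + 84)² = (9*√38 + 84)² = (84 + 9*√38)²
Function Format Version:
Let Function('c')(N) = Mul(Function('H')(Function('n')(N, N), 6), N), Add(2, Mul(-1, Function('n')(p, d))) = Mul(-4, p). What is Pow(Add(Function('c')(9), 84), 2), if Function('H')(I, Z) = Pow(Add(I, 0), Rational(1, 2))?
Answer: Add(10134, Mul(1512, Pow(38, Rational(1, 2)))) ≈ 19455.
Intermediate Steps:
Function('n')(p, d) = Add(2, Mul(4, p)) (Function('n')(p, d) = Add(2, Mul(-1, Mul(-4, p))) = Add(2, Mul(4, p)))
Function('H')(I, Z) = Pow(I, Rational(1, 2))
Function('c')(N) = Mul(N, Pow(Add(2, Mul(4, N)), Rational(1, 2))) (Function('c')(N) = Mul(Pow(Add(2, Mul(4, N)), Rational(1, 2)), N) = Mul(N, Pow(Add(2, Mul(4, N)), Rational(1, 2))))
Pow(Add(Function('c')(9), 84), 2) = Pow(Add(Mul(9, Pow(Add(2, Mul(4, 9)), Rational(1, 2))), 84), 2) = Pow(Add(Mul(9, Pow(Add(2, 36), Rational(1, 2))), 84), 2) = Pow(Add(Mul(9, Pow(38, Rational(1, 2))), 84), 2) = Pow(Add(84, Mul(9, Pow(38, Rational(1, 2)))), 2)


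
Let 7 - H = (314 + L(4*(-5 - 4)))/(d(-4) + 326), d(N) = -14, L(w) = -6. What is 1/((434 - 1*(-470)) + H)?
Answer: 78/70981 ≈ 0.0010989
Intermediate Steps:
H = 469/78 (H = 7 - (314 - 6)/(-14 + 326) = 7 - 308/312 = 7 - 1*77/78 = 7 - 77/78 = 469/78 ≈ 6.0128)
1/((434 - 1*(-470)) + H) = 1/((434 - 1*(-470)) + 469/78) = 1/((434 + 470) + 469/78) = 1/(904 + 469/78) = 1/(70981/78) = 78/70981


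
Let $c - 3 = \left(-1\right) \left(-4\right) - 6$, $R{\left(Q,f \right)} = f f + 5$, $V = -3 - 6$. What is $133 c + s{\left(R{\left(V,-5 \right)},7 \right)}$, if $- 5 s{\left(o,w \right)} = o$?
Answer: $127$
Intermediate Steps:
$V = -9$ ($V = -3 - 6 = -9$)
$R{\left(Q,f \right)} = 5 + f^{2}$ ($R{\left(Q,f \right)} = f^{2} + 5 = 5 + f^{2}$)
$s{\left(o,w \right)} = - \frac{o}{5}$
$c = 1$ ($c = 3 - 2 = 1$)
$133 c + s{\left(R{\left(V,-5 \right)},7 \right)} = 133 \cdot 1 - \frac{5 + \left(-5\right)^{2}}{5} = 133 - \frac{5 + 25}{5} = 133 - 6 = 127$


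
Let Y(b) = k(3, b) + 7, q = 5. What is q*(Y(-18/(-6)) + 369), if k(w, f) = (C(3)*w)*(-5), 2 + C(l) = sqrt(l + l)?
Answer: 2030 - 75*sqrt(6) ≈ 1846.3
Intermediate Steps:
C(l) = -2 + sqrt(2)*sqrt(l) (C(l) = -2 + sqrt(l + l) = -2 + sqrt(2*l) = -2 + sqrt(2)*sqrt(l))
k(w, f) = -5*w*(-2 + sqrt(6)) (k(w, f) = ((-2 + sqrt(2)*sqrt(3))*w)*(-5) = ((-2 + sqrt(6))*w)*(-5) = (w*(-2 + sqrt(6)))*(-5) = -5*w*(-2 + sqrt(6)))
Y(b) = 37 - 15*sqrt(6) (Y(b) = 5*3*(2 - sqrt(6)) + 7 = (30 - 15*sqrt(6)) + 7 = 37 - 15*sqrt(6))
q*(Y(-18/(-6)) + 369) = 5*((37 - 15*sqrt(6)) + 369) = 5*(406 - 15*sqrt(6)) = 2030 - 75*sqrt(6)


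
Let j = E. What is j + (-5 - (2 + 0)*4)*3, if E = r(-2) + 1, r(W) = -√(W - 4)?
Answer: -38 - I*√6 ≈ -38.0 - 2.4495*I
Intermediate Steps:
r(W) = -√(-4 + W)
E = 1 - I*√6 (E = -√(-4 - 2) + 1 = -√(-6) + 1 = -I*√6 + 1 = 1 - I*√6 ≈ 1.0 - 2.4495*I)
j = 1 - I*√6 ≈ 1.0 - 2.4495*I
j + (-5 - (2 + 0)*4)*3 = (1 - I*√6) + (-5 - (2 + 0)*4)*3 = (1 - I*√6) + (-5 - 2*4)*3 = (1 - I*√6) + (-5 - 1*8)*3 = (1 - I*√6) + (-5 - 8)*3 = (1 - I*√6) - 13*3 = (1 - I*√6) - 39 = -38 - I*√6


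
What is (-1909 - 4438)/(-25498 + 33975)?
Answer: -6347/8477 ≈ -0.74873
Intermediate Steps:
(-1909 - 4438)/(-25498 + 33975) = -6347/8477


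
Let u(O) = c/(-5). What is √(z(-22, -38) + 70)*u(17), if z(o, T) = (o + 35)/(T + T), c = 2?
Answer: -√100833/95 ≈ -3.3425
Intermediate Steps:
z(o, T) = (35 + o)/(2*T) (z(o, T) = (35 + o)/((2*T)) = (35 + o)*(1/(2*T)) = (35 + o)/(2*T))
u(O) = -⅖ (u(O) = 2/(-5) = 2*(-⅕) = -⅖)
√(z(-22, -38) + 70)*u(17) = √((½)*(35 - 22)/(-38) + 70)*(-⅖) = √((½)*(-1/38)*13 + 70)*(-⅖) = √(-13/76 + 70)*(-⅖) = √(5307/76)*(-⅖) = (√100833/38)*(-⅖) = -√100833/95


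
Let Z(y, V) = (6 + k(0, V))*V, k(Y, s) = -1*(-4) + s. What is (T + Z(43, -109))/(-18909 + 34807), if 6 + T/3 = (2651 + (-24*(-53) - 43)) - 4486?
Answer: 8955/15898 ≈ 0.56328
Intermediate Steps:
k(Y, s) = 4 + s
T = -1836 (T = -18 + 3*((2651 + (-24*(-53) - 43)) - 4486) = -18 + 3*((2651 + (1272 - 43)) - 4486) = -18 + 3*((2651 + 1229) - 4486) = -18 + 3*(3880 - 4486) = -18 + 3*(-606) = -18 - 1818 = -1836)
Z(y, V) = V*(10 + V) (Z(y, V) = (6 + (4 + V))*V = (10 + V)*V = V*(10 + V))
(T + Z(43, -109))/(-18909 + 34807) = (-1836 - 109*(10 - 109))/(-18909 + 34807) = (-1836 - 109*(-99))/15898 = (-1836 + 10791)*(1/15898) = 8955*(1/15898) = 8955/15898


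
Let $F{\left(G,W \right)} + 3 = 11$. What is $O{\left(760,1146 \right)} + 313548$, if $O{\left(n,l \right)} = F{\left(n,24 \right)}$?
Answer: $313556$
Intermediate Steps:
$F{\left(G,W \right)} = 8$ ($F{\left(G,W \right)} = -3 + 11 = 8$)
$O{\left(n,l \right)} = 8$
$O{\left(760,1146 \right)} + 313548 = 8 + 313548 = 313556$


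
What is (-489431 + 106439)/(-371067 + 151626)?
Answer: 127664/73147 ≈ 1.7453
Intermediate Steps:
(-489431 + 106439)/(-371067 + 151626) = -382992/(-219441) = -382992*(-1/219441) = 127664/73147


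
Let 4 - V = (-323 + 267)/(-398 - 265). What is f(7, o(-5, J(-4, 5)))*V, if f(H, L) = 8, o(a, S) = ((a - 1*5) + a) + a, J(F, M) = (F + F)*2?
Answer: 20768/663 ≈ 31.324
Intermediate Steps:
J(F, M) = 4*F (J(F, M) = (2*F)*2 = 4*F)
o(a, S) = -5 + 3*a (o(a, S) = ((a - 5) + a) + a = ((-5 + a) + a) + a = (-5 + 2*a) + a = -5 + 3*a)
V = 2596/663 (V = 4 - (-323 + 267)/(-398 - 265) = 4 - (-56)/(-663) = 4 - (-56)*(-1)/663 = 4 - 1*56/663 = 4 - 56/663 = 2596/663 ≈ 3.9155)
f(7, o(-5, J(-4, 5)))*V = 8*(2596/663) = 20768/663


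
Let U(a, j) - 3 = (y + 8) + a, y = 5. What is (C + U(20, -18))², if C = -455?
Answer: 175561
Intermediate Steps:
U(a, j) = 16 + a (U(a, j) = 3 + ((5 + 8) + a) = 3 + (13 + a) = 16 + a)
(C + U(20, -18))² = (-455 + (16 + 20))² = (-455 + 36)² = (-419)² = 175561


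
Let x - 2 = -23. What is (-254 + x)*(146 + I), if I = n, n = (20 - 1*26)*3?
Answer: -35200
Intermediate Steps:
x = -21 (x = 2 - 23 = -21)
n = -18 (n = (20 - 26)*3 = -6*3 = -18)
I = -18
(-254 + x)*(146 + I) = (-254 - 21)*(146 - 18) = -275*128 = -35200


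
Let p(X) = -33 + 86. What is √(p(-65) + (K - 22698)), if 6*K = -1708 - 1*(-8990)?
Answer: I*√192882/3 ≈ 146.39*I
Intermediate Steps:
K = 3641/3 (K = (-1708 - 1*(-8990))/6 = (-1708 + 8990)/6 = (⅙)*7282 = 3641/3 ≈ 1213.7)
p(X) = 53
√(p(-65) + (K - 22698)) = √(53 + (3641/3 - 22698)) = √(53 - 64453/3) = √(-64294/3) = I*√192882/3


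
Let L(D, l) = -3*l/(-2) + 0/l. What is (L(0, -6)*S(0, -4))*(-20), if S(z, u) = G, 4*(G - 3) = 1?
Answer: 585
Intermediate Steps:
G = 13/4 (G = 3 + (¼)*1 = 3 + ¼ = 13/4 ≈ 3.2500)
S(z, u) = 13/4
L(D, l) = 3*l/2 (L(D, l) = -3*l*(-½) + 0 = 3*l/2 + 0 = 3*l/2)
(L(0, -6)*S(0, -4))*(-20) = (((3/2)*(-6))*(13/4))*(-20) = -9*13/4*(-20) = -117/4*(-20) = 585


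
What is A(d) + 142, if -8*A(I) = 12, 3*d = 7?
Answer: 281/2 ≈ 140.50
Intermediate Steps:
d = 7/3 (d = (1/3)*7 = 7/3 ≈ 2.3333)
A(I) = -3/2 (A(I) = -1/8*12 = -3/2)
A(d) + 142 = -3/2 + 142 = 281/2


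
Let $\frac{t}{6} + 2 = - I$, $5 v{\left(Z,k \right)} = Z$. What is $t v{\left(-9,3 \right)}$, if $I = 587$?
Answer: $\frac{31806}{5} \approx 6361.2$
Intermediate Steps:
$v{\left(Z,k \right)} = \frac{Z}{5}$
$t = -3534$ ($t = -12 + 6 \left(\left(-1\right) 587\right) = -12 + 6 \left(-587\right) = -12 - 3522 = -3534$)
$t v{\left(-9,3 \right)} = - 3534 \cdot \frac{1}{5} \left(-9\right) = \left(-3534\right) \left(- \frac{9}{5}\right) = \frac{31806}{5}$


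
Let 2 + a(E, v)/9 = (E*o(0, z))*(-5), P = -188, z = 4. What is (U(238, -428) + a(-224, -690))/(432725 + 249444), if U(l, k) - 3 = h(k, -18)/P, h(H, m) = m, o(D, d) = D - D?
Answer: -1401/64123886 ≈ -2.1848e-5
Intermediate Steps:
o(D, d) = 0
a(E, v) = -18 (a(E, v) = -18 + 9*((E*0)*(-5)) = -18 + 9*(0*(-5)) = -18 + 9*0 = -18 + 0 = -18)
U(l, k) = 291/94 (U(l, k) = 3 - 18/(-188) = 3 - 18*(-1/188) = 3 + 9/94 = 291/94)
(U(238, -428) + a(-224, -690))/(432725 + 249444) = (291/94 - 18)/(432725 + 249444) = -1401/94/682169 = -1401/94*1/682169 = -1401/64123886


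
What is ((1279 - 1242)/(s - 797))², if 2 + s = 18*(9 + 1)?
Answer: 1369/383161 ≈ 0.0035729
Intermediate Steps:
s = 178 (s = -2 + 18*(9 + 1) = -2 + 18*10 = -2 + 180 = 178)
((1279 - 1242)/(s - 797))² = ((1279 - 1242)/(178 - 797))² = (37/(-619))² = (37*(-1/619))² = (-37/619)² = 1369/383161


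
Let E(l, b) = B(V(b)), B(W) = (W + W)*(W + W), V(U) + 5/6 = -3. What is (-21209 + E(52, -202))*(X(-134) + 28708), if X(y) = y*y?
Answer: -8882585728/9 ≈ -9.8695e+8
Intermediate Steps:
V(U) = -23/6 (V(U) = -5/6 - 3 = -23/6)
B(W) = 4*W**2 (B(W) = (2*W)*(2*W) = 4*W**2)
E(l, b) = 529/9 (E(l, b) = 4*(-23/6)**2 = 4*(529/36) = 529/9)
X(y) = y**2
(-21209 + E(52, -202))*(X(-134) + 28708) = (-21209 + 529/9)*((-134)**2 + 28708) = -190352*(17956 + 28708)/9 = -190352/9*46664 = -8882585728/9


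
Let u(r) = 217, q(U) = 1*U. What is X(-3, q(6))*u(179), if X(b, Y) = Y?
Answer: 1302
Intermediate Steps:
q(U) = U
X(-3, q(6))*u(179) = 6*217 = 1302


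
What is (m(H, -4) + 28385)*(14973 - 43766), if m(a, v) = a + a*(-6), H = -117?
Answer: -834133210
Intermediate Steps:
m(a, v) = -5*a (m(a, v) = a - 6*a = -5*a)
(m(H, -4) + 28385)*(14973 - 43766) = (-5*(-117) + 28385)*(14973 - 43766) = (585 + 28385)*(-28793) = 28970*(-28793) = -834133210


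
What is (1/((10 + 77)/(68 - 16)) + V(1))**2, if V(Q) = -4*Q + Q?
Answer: 43681/7569 ≈ 5.7710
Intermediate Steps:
V(Q) = -3*Q
(1/((10 + 77)/(68 - 16)) + V(1))**2 = (1/((10 + 77)/(68 - 16)) - 3*1)**2 = (1/(87/52) - 3)**2 = (52/87 - 3)**2 = (-209/87)**2 = 43681/7569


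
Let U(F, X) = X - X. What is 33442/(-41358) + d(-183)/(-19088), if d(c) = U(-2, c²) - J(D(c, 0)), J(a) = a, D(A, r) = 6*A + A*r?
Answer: -170937995/197360376 ≈ -0.86612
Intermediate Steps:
U(F, X) = 0
d(c) = -6*c (d(c) = 0 - c*(6 + 0) = 0 - c*6 = 0 - 6*c = -6*c)
33442/(-41358) + d(-183)/(-19088) = 33442/(-41358) - 6*(-183)/(-19088) = 33442*(-1/41358) + 1098*(-1/19088) = -16721/20679 - 549/9544 = -170937995/197360376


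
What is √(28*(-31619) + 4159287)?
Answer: √3273955 ≈ 1809.4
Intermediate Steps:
√(28*(-31619) + 4159287) = √(-885332 + 4159287) = √3273955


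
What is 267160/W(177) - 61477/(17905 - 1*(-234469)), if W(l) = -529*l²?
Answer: -1086285079397/4182604649334 ≈ -0.25972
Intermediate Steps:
267160/W(177) - 61477/(17905 - 1*(-234469)) = 267160/((-529*177²)) - 61477/(17905 - 1*(-234469)) = 267160/((-529*31329)) - 61477/(17905 + 234469) = 267160/(-16573041) - 61477/252374 = 267160*(-1/16573041) - 61477*1/252374 = -267160/16573041 - 61477/252374 = -1086285079397/4182604649334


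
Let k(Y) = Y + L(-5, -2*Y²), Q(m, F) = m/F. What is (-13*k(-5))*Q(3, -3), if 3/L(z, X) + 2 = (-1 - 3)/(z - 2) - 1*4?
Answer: -2743/38 ≈ -72.184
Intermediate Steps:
L(z, X) = 3/(-6 - 4/(-2 + z)) (L(z, X) = 3/(-2 + ((-1 - 3)/(z - 2) - 1*4)) = 3/(-2 + (-4/(-2 + z) - 4)) = 3/(-2 + (-4 - 4/(-2 + z))) = 3/(-6 - 4/(-2 + z)))
k(Y) = -21/38 + Y (k(Y) = Y + 3*(2 - 1*(-5))/(2*(-4 + 3*(-5))) = Y + 3*(2 + 5)/(2*(-4 - 15)) = Y + (3/2)*7/(-19) = Y + (3/2)*(-1/19)*7 = Y - 21/38 = -21/38 + Y)
(-13*k(-5))*Q(3, -3) = (-13*(-21/38 - 5))*(3/(-3)) = (-13*(-211/38))*(3*(-⅓)) = (2743/38)*(-1) = -2743/38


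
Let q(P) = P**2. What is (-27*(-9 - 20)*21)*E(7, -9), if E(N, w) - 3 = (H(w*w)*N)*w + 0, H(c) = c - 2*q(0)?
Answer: -83859300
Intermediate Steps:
H(c) = c (H(c) = c - 2*0**2 = c - 2*0 = c + 0 = c)
E(N, w) = 3 + N*w**3 (E(N, w) = 3 + (((w*w)*N)*w + 0) = 3 + ((w**2*N)*w + 0) = 3 + ((N*w**2)*w + 0) = 3 + (N*w**3 + 0) = 3 + N*w**3)
(-27*(-9 - 20)*21)*E(7, -9) = (-27*(-9 - 20)*21)*(3 + 7*(-9)**3) = (-27*(-29)*21)*(3 + 7*(-729)) = (783*21)*(3 - 5103) = 16443*(-5100) = -83859300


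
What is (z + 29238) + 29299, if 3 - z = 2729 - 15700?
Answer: 71511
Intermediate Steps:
z = 12974 (z = 3 - (2729 - 15700) = 3 - 1*(-12971) = 3 + 12971 = 12974)
(z + 29238) + 29299 = (12974 + 29238) + 29299 = 42212 + 29299 = 71511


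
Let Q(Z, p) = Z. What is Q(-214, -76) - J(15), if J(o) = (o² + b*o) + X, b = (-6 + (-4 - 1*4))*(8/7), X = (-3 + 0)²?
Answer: -208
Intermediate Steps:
X = 9 (X = (-3)² = 9)
b = -16 (b = (-6 + (-4 - 4))*(8*(⅐)) = (-6 - 8)*(8/7) = -14*8/7 = -16)
J(o) = 9 + o² - 16*o (J(o) = (o² - 16*o) + 9 = 9 + o² - 16*o)
Q(-214, -76) - J(15) = -214 - (9 + 15² - 16*15) = -214 - (9 + 225 - 240) = -214 - 1*(-6) = -214 + 6 = -208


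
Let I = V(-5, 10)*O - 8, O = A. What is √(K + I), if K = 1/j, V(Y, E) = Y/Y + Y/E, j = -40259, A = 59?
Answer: √139387527930/80518 ≈ 4.6368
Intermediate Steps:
V(Y, E) = 1 + Y/E
O = 59
K = -1/40259 (K = 1/(-40259) = -1/40259 ≈ -2.4839e-5)
I = 43/2 (I = ((10 - 5)/10)*59 - 8 = ((⅒)*5)*59 - 8 = (½)*59 - 8 = 59/2 - 8 = 43/2 ≈ 21.500)
√(K + I) = √(-1/40259 + 43/2) = √(1731135/80518) = √139387527930/80518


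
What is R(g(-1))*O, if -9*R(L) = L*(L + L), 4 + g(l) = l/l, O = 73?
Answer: -146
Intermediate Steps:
g(l) = -3 (g(l) = -4 + l/l = -4 + 1 = -3)
R(L) = -2*L²/9 (R(L) = -L*(L + L)/9 = -L*2*L/9 = -2*L²/9)
R(g(-1))*O = -2/9*(-3)²*73 = -2/9*9*73 = -2*73 = -146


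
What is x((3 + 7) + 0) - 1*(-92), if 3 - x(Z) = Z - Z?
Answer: 95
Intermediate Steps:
x(Z) = 3 (x(Z) = 3 - (Z - Z) = 3 - 1*0 = 3 + 0 = 3)
x((3 + 7) + 0) - 1*(-92) = 3 - 1*(-92) = 3 + 92 = 95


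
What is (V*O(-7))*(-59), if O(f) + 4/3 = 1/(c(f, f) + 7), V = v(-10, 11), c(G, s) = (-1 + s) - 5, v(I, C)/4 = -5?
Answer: -1770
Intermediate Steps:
v(I, C) = -20 (v(I, C) = 4*(-5) = -20)
c(G, s) = -6 + s
V = -20
O(f) = -4/3 + 1/(1 + f) (O(f) = -4/3 + 1/((-6 + f) + 7) = -4/3 + 1/(1 + f))
(V*O(-7))*(-59) = -20*(-1 - 4*(-7))/(3*(1 - 7))*(-59) = -20*(-1 + 28)/(3*(-6))*(-59) = -20*(-1)*27/(3*6)*(-59) = -20*(-3/2)*(-59) = 30*(-59) = -1770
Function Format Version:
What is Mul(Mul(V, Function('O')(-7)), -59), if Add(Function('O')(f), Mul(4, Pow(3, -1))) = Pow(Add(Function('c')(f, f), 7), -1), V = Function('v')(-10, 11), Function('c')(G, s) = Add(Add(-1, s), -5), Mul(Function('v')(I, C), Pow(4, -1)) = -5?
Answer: -1770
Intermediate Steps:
Function('v')(I, C) = -20 (Function('v')(I, C) = Mul(4, -5) = -20)
Function('c')(G, s) = Add(-6, s)
V = -20
Function('O')(f) = Add(Rational(-4, 3), Pow(Add(1, f), -1)) (Function('O')(f) = Add(Rational(-4, 3), Pow(Add(Add(-6, f), 7), -1)) = Add(Rational(-4, 3), Pow(Add(1, f), -1)))
Mul(Mul(V, Function('O')(-7)), -59) = Mul(Mul(-20, Mul(Rational(1, 3), Pow(Add(1, -7), -1), Add(-1, Mul(-4, -7)))), -59) = Mul(Mul(-20, Mul(Rational(1, 3), Pow(-6, -1), Add(-1, 28))), -59) = Mul(Mul(-20, Mul(Rational(1, 3), Rational(-1, 6), 27)), -59) = Mul(Mul(-20, Rational(-3, 2)), -59) = Mul(30, -59) = -1770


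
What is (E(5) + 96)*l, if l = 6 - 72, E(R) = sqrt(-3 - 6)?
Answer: -6336 - 198*I ≈ -6336.0 - 198.0*I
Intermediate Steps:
E(R) = 3*I (E(R) = sqrt(-9) = 3*I)
l = -66
(E(5) + 96)*l = (3*I + 96)*(-66) = (96 + 3*I)*(-66) = -6336 - 198*I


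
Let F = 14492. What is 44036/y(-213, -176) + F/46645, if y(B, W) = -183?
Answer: -2051407184/8536035 ≈ -240.32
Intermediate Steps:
44036/y(-213, -176) + F/46645 = 44036/(-183) + 14492/46645 = 44036*(-1/183) + 14492*(1/46645) = -44036/183 + 14492/46645 = -2051407184/8536035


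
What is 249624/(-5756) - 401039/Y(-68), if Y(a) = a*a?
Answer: -865660465/6653936 ≈ -130.10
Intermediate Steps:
Y(a) = a²
249624/(-5756) - 401039/Y(-68) = 249624/(-5756) - 401039/((-68)²) = 249624*(-1/5756) - 401039/4624 = -62406/1439 - 401039*1/4624 = -62406/1439 - 401039/4624 = -865660465/6653936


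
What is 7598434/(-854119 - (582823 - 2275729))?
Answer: 7598434/838787 ≈ 9.0588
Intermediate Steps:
7598434/(-854119 - (582823 - 2275729)) = 7598434/(-854119 - 1*(-1692906)) = 7598434/(-854119 + 1692906) = 7598434/838787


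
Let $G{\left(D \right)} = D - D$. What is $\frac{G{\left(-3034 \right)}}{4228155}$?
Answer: $0$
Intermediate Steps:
$G{\left(D \right)} = 0$
$\frac{G{\left(-3034 \right)}}{4228155} = \frac{0}{4228155} = 0 \cdot \frac{1}{4228155} = 0$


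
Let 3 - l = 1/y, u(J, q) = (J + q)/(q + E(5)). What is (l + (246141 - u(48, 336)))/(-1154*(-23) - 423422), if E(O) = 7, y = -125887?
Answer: -10628262756439/17136977168080 ≈ -0.62019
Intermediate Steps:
u(J, q) = (J + q)/(7 + q) (u(J, q) = (J + q)/(q + 7) = (J + q)/(7 + q))
l = 377662/125887 (l = 3 - 1/(-125887) = 3 - 1*(-1/125887) = 3 + 1/125887 = 377662/125887 ≈ 3.0000)
(l + (246141 - u(48, 336)))/(-1154*(-23) - 423422) = (377662/125887 + (246141 - (48 + 336)/(7 + 336)))/(-1154*(-23) - 423422) = (377662/125887 + (246141 - 384/343))/(26542 - 423422) = (377662/125887 + (246141 - 384/343))/(-396880) = (377662/125887 + (246141 - 1*384/343))*(-1/396880) = (377662/125887 + (246141 - 384/343))*(-1/396880) = (377662/125887 + 84425979/343)*(-1/396880) = (10628262756439/43179241)*(-1/396880) = -10628262756439/17136977168080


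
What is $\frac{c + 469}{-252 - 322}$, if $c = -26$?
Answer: $- \frac{443}{574} \approx -0.77178$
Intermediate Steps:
$\frac{c + 469}{-252 - 322} = \frac{-26 + 469}{-252 - 322} = \frac{443}{-574} = 443 \left(- \frac{1}{574}\right) = - \frac{443}{574}$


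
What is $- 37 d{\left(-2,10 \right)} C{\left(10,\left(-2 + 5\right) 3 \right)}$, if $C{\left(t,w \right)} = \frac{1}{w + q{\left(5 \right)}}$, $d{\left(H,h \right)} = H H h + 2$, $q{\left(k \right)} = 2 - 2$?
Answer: $- \frac{518}{3} \approx -172.67$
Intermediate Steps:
$q{\left(k \right)} = 0$
$d{\left(H,h \right)} = 2 + h H^{2}$ ($d{\left(H,h \right)} = H^{2} h + 2 = h H^{2} + 2 = 2 + h H^{2}$)
$C{\left(t,w \right)} = \frac{1}{w}$ ($C{\left(t,w \right)} = \frac{1}{w + 0} = \frac{1}{w}$)
$- 37 d{\left(-2,10 \right)} C{\left(10,\left(-2 + 5\right) 3 \right)} = \frac{\left(-37\right) \left(2 + 10 \left(-2\right)^{2}\right)}{\left(-2 + 5\right) 3} = \frac{\left(-37\right) \left(2 + 10 \cdot 4\right)}{3 \cdot 3} = \frac{\left(-37\right) \left(2 + 40\right)}{9} = \left(-37\right) 42 \cdot \frac{1}{9} = \left(-1554\right) \frac{1}{9} = - \frac{518}{3}$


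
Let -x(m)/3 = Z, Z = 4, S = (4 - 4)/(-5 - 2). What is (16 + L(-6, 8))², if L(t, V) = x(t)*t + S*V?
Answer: 7744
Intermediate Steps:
S = 0 (S = 0/(-7) = 0*(-⅐) = 0)
x(m) = -12 (x(m) = -3*4 = -12)
L(t, V) = -12*t (L(t, V) = -12*t + 0*V = -12*t + 0 = -12*t)
(16 + L(-6, 8))² = (16 - 12*(-6))² = (16 + 72)² = 88² = 7744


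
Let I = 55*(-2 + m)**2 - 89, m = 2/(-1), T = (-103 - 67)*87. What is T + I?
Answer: -13999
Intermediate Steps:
T = -14790 (T = -170*87 = -14790)
m = -2 (m = 2*(-1) = -2)
I = 791 (I = 55*(-2 - 2)**2 - 89 = 55*(-4)**2 - 89 = 55*16 - 89 = 880 - 89 = 791)
T + I = -14790 + 791 = -13999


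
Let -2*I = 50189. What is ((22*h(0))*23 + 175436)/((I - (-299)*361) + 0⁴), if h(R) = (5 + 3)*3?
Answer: 375160/165689 ≈ 2.2642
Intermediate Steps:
I = -50189/2 (I = -½*50189 = -50189/2 ≈ -25095.)
h(R) = 24 (h(R) = 8*3 = 24)
((22*h(0))*23 + 175436)/((I - (-299)*361) + 0⁴) = ((22*24)*23 + 175436)/((-50189/2 - (-299)*361) + 0⁴) = (528*23 + 175436)/((-50189/2 - 1*(-107939)) + 0) = (12144 + 175436)/((-50189/2 + 107939) + 0) = 187580/(165689/2 + 0) = 187580/(165689/2) = 187580*(2/165689) = 375160/165689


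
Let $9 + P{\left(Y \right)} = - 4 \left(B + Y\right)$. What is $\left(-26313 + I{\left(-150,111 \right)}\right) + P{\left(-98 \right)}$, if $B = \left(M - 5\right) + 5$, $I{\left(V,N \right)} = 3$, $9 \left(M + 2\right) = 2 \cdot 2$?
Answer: $- \frac{233287}{9} \approx -25921.0$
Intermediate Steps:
$M = - \frac{14}{9}$ ($M = -2 + \frac{2 \cdot 2}{9} = -2 + \frac{1}{9} \cdot 4 = -2 + \frac{4}{9} = - \frac{14}{9} \approx -1.5556$)
$B = - \frac{14}{9}$ ($B = \left(- \frac{14}{9} - 5\right) + 5 = - \frac{59}{9} + 5 = - \frac{14}{9} \approx -1.5556$)
$P{\left(Y \right)} = - \frac{25}{9} - 4 Y$ ($P{\left(Y \right)} = -9 - 4 \left(- \frac{14}{9} + Y\right) = -9 - \left(- \frac{56}{9} + 4 Y\right) = - \frac{25}{9} - 4 Y$)
$\left(-26313 + I{\left(-150,111 \right)}\right) + P{\left(-98 \right)} = \left(-26313 + 3\right) - - \frac{3503}{9} = -26310 + \left(- \frac{25}{9} + 392\right) = -26310 + \frac{3503}{9} = - \frac{233287}{9}$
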